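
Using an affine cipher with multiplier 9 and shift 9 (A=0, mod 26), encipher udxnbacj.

hkiwsjbm

u(20): 9·20+9=189≡7 → h
d(3): 9·3+9=36≡10 → k
x(23): 9·23+9=216≡8 → i
n(13): 9·13+9=126≡22 → w
b(1): 9·1+9=18 → s
a(0): 9·0+9=9 → j
c(2): 9·2+9=27≡1 → b
j(9): 9·9+9=90≡12 → m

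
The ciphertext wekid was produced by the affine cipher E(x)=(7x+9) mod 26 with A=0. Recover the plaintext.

ndplo

The inverse of 7 mod 26 is 15, since 7·15=105≡1. Apply D(y)=15·(y−9) mod 26:
w(22): 15·(22−9)=195≡13 → n
e(4): 15·(4−9)=-75≡3 → d
k(10): 15·(10−9)=15 → p
i(8): 15·(8−9)=-15≡11 → l
d(3): 15·(3−9)=-90≡14 → o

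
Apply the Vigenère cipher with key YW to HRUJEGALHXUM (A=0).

FNSFCCYHFTSI

Repeat the key across the message: YWYWYWYWYWYW
H(7)+Y(24): 31≡5 → F
R(17)+W(22): 39≡13 → N
U(20)+Y(24): 44≡18 → S
J(9)+W(22): 31≡5 → F
E(4)+Y(24): 28≡2 → C
G(6)+W(22): 28≡2 → C
A(0)+Y(24): 24 → Y
L(11)+W(22): 33≡7 → H
H(7)+Y(24): 31≡5 → F
X(23)+W(22): 45≡19 → T
U(20)+Y(24): 44≡18 → S
M(12)+W(22): 34≡8 → I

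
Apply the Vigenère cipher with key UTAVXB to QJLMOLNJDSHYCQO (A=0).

KCLHLMHCDNEZWJO

Repeat the key across the message: UTAVXBUTAVXBUTA
Q(16)+U(20): 36≡10 → K
J(9)+T(19): 28≡2 → C
L(11)+A(0): 11 → L
M(12)+V(21): 33≡7 → H
O(14)+X(23): 37≡11 → L
L(11)+B(1): 12 → M
N(13)+U(20): 33≡7 → H
J(9)+T(19): 28≡2 → C
D(3)+A(0): 3 → D
S(18)+V(21): 39≡13 → N
H(7)+X(23): 30≡4 → E
Y(24)+B(1): 25 → Z
C(2)+U(20): 22 → W
Q(16)+T(19): 35≡9 → J
O(14)+A(0): 14 → O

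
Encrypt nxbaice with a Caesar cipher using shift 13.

akonvpr

n(13): 13+13=26≡0 → a
x(23): 23+13=36≡10 → k
b(1): 1+13=14 → o
a(0): 0+13=13 → n
i(8): 8+13=21 → v
c(2): 2+13=15 → p
e(4): 4+13=17 → r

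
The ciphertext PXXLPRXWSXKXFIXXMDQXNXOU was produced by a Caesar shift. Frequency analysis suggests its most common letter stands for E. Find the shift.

19

The most frequent ciphertext letter is X (appears 9 times).
X is position 23; E is position 4.
Shift = 19.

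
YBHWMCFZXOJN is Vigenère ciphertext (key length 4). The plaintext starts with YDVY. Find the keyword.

Subtract each crib letter from the matching ciphertext letter (mod 26):
Y(24)−Y(24)=0 → A
B(1)−D(3)=-2≡24 → Y
H(7)−V(21)=-14≡12 → M
W(22)−Y(24)=-2≡24 → Y

AYMY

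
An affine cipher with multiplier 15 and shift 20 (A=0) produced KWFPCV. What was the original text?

The inverse of 15 mod 26 is 7, since 15·7=105≡1. Apply D(y)=7·(y−20) mod 26:
K(10): 7·(10−20)=-70≡8 → I
W(22): 7·(22−20)=14 → O
F(5): 7·(5−20)=-105≡25 → Z
P(15): 7·(15−20)=-35≡17 → R
C(2): 7·(2−20)=-126≡4 → E
V(21): 7·(21−20)=7 → H

IOZREH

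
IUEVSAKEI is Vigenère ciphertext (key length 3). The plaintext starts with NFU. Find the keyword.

VPK

Subtract each crib letter from the matching ciphertext letter (mod 26):
I(8)−N(13)=-5≡21 → V
U(20)−F(5)=15 → P
E(4)−U(20)=-16≡10 → K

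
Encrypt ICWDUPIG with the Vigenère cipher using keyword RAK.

ZCGUUZZG

Repeat the key across the message: RAKRAKRA
I(8)+R(17): 25 → Z
C(2)+A(0): 2 → C
W(22)+K(10): 32≡6 → G
D(3)+R(17): 20 → U
U(20)+A(0): 20 → U
P(15)+K(10): 25 → Z
I(8)+R(17): 25 → Z
G(6)+A(0): 6 → G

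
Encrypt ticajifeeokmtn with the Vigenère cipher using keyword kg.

Repeat the key across the message: kgkgkgkgkgkgkg
t(19)+k(10): 29≡3 → d
i(8)+g(6): 14 → o
c(2)+k(10): 12 → m
a(0)+g(6): 6 → g
j(9)+k(10): 19 → t
i(8)+g(6): 14 → o
f(5)+k(10): 15 → p
e(4)+g(6): 10 → k
e(4)+k(10): 14 → o
o(14)+g(6): 20 → u
k(10)+k(10): 20 → u
m(12)+g(6): 18 → s
t(19)+k(10): 29≡3 → d
n(13)+g(6): 19 → t

domgtopkouusdt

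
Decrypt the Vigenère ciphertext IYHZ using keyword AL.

INHO

Repeat the key across the ciphertext: ALAL
I(8)−A(0): 8 → I
Y(24)−L(11): 13 → N
H(7)−A(0): 7 → H
Z(25)−L(11): 14 → O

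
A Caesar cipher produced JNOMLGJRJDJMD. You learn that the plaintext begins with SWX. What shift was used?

17

From the crib: J(9)−S(18)=-9≡17, so the shift is 17.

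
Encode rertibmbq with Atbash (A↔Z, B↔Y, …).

r(17) → i(8)
e(4) → v(21)
r(17) → i(8)
t(19) → g(6)
i(8) → r(17)
b(1) → y(24)
m(12) → n(13)
b(1) → y(24)
q(16) → j(9)

ivigrynyj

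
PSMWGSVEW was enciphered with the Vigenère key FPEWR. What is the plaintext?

Repeat the key across the ciphertext: FPEWRFPEW
P(15)−F(5): 10 → K
S(18)−P(15): 3 → D
M(12)−E(4): 8 → I
W(22)−W(22): 0 → A
G(6)−R(17): -11≡15 → P
S(18)−F(5): 13 → N
V(21)−P(15): 6 → G
E(4)−E(4): 0 → A
W(22)−W(22): 0 → A

KDIAPNGAA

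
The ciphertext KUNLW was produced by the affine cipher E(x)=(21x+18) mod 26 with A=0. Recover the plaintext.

The inverse of 21 mod 26 is 5, since 21·5=105≡1. Apply D(y)=5·(y−18) mod 26:
K(10): 5·(10−18)=-40≡12 → M
U(20): 5·(20−18)=10 → K
N(13): 5·(13−18)=-25≡1 → B
L(11): 5·(11−18)=-35≡17 → R
W(22): 5·(22−18)=20 → U

MKBRU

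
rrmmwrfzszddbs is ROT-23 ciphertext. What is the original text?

r(17): 17−23=-6≡20 → u
r(17): 17−23=-6≡20 → u
m(12): 12−23=-11≡15 → p
m(12): 12−23=-11≡15 → p
w(22): 22−23=-1≡25 → z
r(17): 17−23=-6≡20 → u
f(5): 5−23=-18≡8 → i
z(25): 25−23=2 → c
s(18): 18−23=-5≡21 → v
z(25): 25−23=2 → c
d(3): 3−23=-20≡6 → g
d(3): 3−23=-20≡6 → g
b(1): 1−23=-22≡4 → e
s(18): 18−23=-5≡21 → v

uuppzuicvcggev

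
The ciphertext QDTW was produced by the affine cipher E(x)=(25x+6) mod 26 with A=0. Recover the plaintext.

QDNK

The inverse of 25 mod 26 is 25, since 25·25=625≡1. Apply D(y)=25·(y−6) mod 26:
Q(16): 25·(16−6)=250≡16 → Q
D(3): 25·(3−6)=-75≡3 → D
T(19): 25·(19−6)=325≡13 → N
W(22): 25·(22−6)=400≡10 → K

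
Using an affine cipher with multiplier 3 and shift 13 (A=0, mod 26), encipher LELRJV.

UZUMOY

L(11): 3·11+13=46≡20 → U
E(4): 3·4+13=25 → Z
L(11): 3·11+13=46≡20 → U
R(17): 3·17+13=64≡12 → M
J(9): 3·9+13=40≡14 → O
V(21): 3·21+13=76≡24 → Y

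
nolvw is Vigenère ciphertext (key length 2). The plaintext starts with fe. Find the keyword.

ik

Subtract each crib letter from the matching ciphertext letter (mod 26):
n(13)−f(5)=8 → i
o(14)−e(4)=10 → k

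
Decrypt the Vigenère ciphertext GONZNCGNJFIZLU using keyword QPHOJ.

Repeat the key across the ciphertext: QPHOJQPHOJQPHO
G(6)−Q(16): -10≡16 → Q
O(14)−P(15): -1≡25 → Z
N(13)−H(7): 6 → G
Z(25)−O(14): 11 → L
N(13)−J(9): 4 → E
C(2)−Q(16): -14≡12 → M
G(6)−P(15): -9≡17 → R
N(13)−H(7): 6 → G
J(9)−O(14): -5≡21 → V
F(5)−J(9): -4≡22 → W
I(8)−Q(16): -8≡18 → S
Z(25)−P(15): 10 → K
L(11)−H(7): 4 → E
U(20)−O(14): 6 → G

QZGLEMRGVWSKEG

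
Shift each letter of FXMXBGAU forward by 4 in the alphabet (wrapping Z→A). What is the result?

F(5): 5+4=9 → J
X(23): 23+4=27≡1 → B
M(12): 12+4=16 → Q
X(23): 23+4=27≡1 → B
B(1): 1+4=5 → F
G(6): 6+4=10 → K
A(0): 0+4=4 → E
U(20): 20+4=24 → Y

JBQBFKEY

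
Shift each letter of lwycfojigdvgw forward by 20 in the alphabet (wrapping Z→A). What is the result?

l(11): 11+20=31≡5 → f
w(22): 22+20=42≡16 → q
y(24): 24+20=44≡18 → s
c(2): 2+20=22 → w
f(5): 5+20=25 → z
o(14): 14+20=34≡8 → i
j(9): 9+20=29≡3 → d
i(8): 8+20=28≡2 → c
g(6): 6+20=26≡0 → a
d(3): 3+20=23 → x
v(21): 21+20=41≡15 → p
g(6): 6+20=26≡0 → a
w(22): 22+20=42≡16 → q

fqswzidcaxpaq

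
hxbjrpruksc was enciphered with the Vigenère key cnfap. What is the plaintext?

fkwjcnepkda

Repeat the key across the ciphertext: cnfapcnfapc
h(7)−c(2): 5 → f
x(23)−n(13): 10 → k
b(1)−f(5): -4≡22 → w
j(9)−a(0): 9 → j
r(17)−p(15): 2 → c
p(15)−c(2): 13 → n
r(17)−n(13): 4 → e
u(20)−f(5): 15 → p
k(10)−a(0): 10 → k
s(18)−p(15): 3 → d
c(2)−c(2): 0 → a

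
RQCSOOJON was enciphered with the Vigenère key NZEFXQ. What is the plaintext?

ERYNRYWPJ

Repeat the key across the ciphertext: NZEFXQNZE
R(17)−N(13): 4 → E
Q(16)−Z(25): -9≡17 → R
C(2)−E(4): -2≡24 → Y
S(18)−F(5): 13 → N
O(14)−X(23): -9≡17 → R
O(14)−Q(16): -2≡24 → Y
J(9)−N(13): -4≡22 → W
O(14)−Z(25): -11≡15 → P
N(13)−E(4): 9 → J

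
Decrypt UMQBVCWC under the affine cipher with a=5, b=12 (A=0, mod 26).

The inverse of 5 mod 26 is 21, since 5·21=105≡1. Apply D(y)=21·(y−12) mod 26:
U(20): 21·(20−12)=168≡12 → M
M(12): 21·(12−12)=0 → A
Q(16): 21·(16−12)=84≡6 → G
B(1): 21·(1−12)=-231≡3 → D
V(21): 21·(21−12)=189≡7 → H
C(2): 21·(2−12)=-210≡24 → Y
W(22): 21·(22−12)=210≡2 → C
C(2): 21·(2−12)=-210≡24 → Y

MAGDHYCY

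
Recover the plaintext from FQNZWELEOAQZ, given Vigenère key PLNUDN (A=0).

QFAFTRWTBGNM

Repeat the key across the ciphertext: PLNUDNPLNUDN
F(5)−P(15): -10≡16 → Q
Q(16)−L(11): 5 → F
N(13)−N(13): 0 → A
Z(25)−U(20): 5 → F
W(22)−D(3): 19 → T
E(4)−N(13): -9≡17 → R
L(11)−P(15): -4≡22 → W
E(4)−L(11): -7≡19 → T
O(14)−N(13): 1 → B
A(0)−U(20): -20≡6 → G
Q(16)−D(3): 13 → N
Z(25)−N(13): 12 → M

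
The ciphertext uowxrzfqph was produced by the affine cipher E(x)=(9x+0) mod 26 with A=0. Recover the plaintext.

iqorzxpwtv

The inverse of 9 mod 26 is 3, since 9·3=27≡1. Apply D(y)=3·(y−0) mod 26:
u(20): 3·(20−0)=60≡8 → i
o(14): 3·(14−0)=42≡16 → q
w(22): 3·(22−0)=66≡14 → o
x(23): 3·(23−0)=69≡17 → r
r(17): 3·(17−0)=51≡25 → z
z(25): 3·(25−0)=75≡23 → x
f(5): 3·(5−0)=15 → p
q(16): 3·(16−0)=48≡22 → w
p(15): 3·(15−0)=45≡19 → t
h(7): 3·(7−0)=21 → v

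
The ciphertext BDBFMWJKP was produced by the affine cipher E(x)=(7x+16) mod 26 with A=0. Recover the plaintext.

The inverse of 7 mod 26 is 15, since 7·15=105≡1. Apply D(y)=15·(y−16) mod 26:
B(1): 15·(1−16)=-225≡9 → J
D(3): 15·(3−16)=-195≡13 → N
B(1): 15·(1−16)=-225≡9 → J
F(5): 15·(5−16)=-165≡17 → R
M(12): 15·(12−16)=-60≡18 → S
W(22): 15·(22−16)=90≡12 → M
J(9): 15·(9−16)=-105≡25 → Z
K(10): 15·(10−16)=-90≡14 → O
P(15): 15·(15−16)=-15≡11 → L

JNJRSMZOL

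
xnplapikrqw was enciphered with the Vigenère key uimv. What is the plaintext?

Repeat the key across the ciphertext: uimvuimvuim
x(23)−u(20): 3 → d
n(13)−i(8): 5 → f
p(15)−m(12): 3 → d
l(11)−v(21): -10≡16 → q
a(0)−u(20): -20≡6 → g
p(15)−i(8): 7 → h
i(8)−m(12): -4≡22 → w
k(10)−v(21): -11≡15 → p
r(17)−u(20): -3≡23 → x
q(16)−i(8): 8 → i
w(22)−m(12): 10 → k

dfdqghwpxik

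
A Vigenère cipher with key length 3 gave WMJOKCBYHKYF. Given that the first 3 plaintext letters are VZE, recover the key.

BNF

Subtract each crib letter from the matching ciphertext letter (mod 26):
W(22)−V(21)=1 → B
M(12)−Z(25)=-13≡13 → N
J(9)−E(4)=5 → F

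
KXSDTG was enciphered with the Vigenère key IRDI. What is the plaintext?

CGPVLP

Repeat the key across the ciphertext: IRDIIR
K(10)−I(8): 2 → C
X(23)−R(17): 6 → G
S(18)−D(3): 15 → P
D(3)−I(8): -5≡21 → V
T(19)−I(8): 11 → L
G(6)−R(17): -11≡15 → P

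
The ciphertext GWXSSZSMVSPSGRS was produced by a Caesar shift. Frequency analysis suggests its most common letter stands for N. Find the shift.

5

The most frequent ciphertext letter is S (appears 6 times).
S is position 18; N is position 13.
Shift = 5.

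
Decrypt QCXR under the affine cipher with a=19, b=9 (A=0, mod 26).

The inverse of 19 mod 26 is 11, since 19·11=209≡1. Apply D(y)=11·(y−9) mod 26:
Q(16): 11·(16−9)=77≡25 → Z
C(2): 11·(2−9)=-77≡1 → B
X(23): 11·(23−9)=154≡24 → Y
R(17): 11·(17−9)=88≡10 → K

ZBYK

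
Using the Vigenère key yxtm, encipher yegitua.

Repeat the key across the message: yxtmyxt
y(24)+y(24): 48≡22 → w
e(4)+x(23): 27≡1 → b
g(6)+t(19): 25 → z
i(8)+m(12): 20 → u
t(19)+y(24): 43≡17 → r
u(20)+x(23): 43≡17 → r
a(0)+t(19): 19 → t

wbzurrt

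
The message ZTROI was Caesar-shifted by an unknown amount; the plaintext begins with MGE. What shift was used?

From the crib: Z(25)−M(12)=13, so the shift is 13.

13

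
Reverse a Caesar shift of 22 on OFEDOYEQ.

O(14): 14−22=-8≡18 → S
F(5): 5−22=-17≡9 → J
E(4): 4−22=-18≡8 → I
D(3): 3−22=-19≡7 → H
O(14): 14−22=-8≡18 → S
Y(24): 24−22=2 → C
E(4): 4−22=-18≡8 → I
Q(16): 16−22=-6≡20 → U

SJIHSCIU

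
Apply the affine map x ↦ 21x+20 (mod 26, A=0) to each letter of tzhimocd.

t(19): 21·19+20=419≡3 → d
z(25): 21·25+20=545≡25 → z
h(7): 21·7+20=167≡11 → l
i(8): 21·8+20=188≡6 → g
m(12): 21·12+20=272≡12 → m
o(14): 21·14+20=314≡2 → c
c(2): 21·2+20=62≡10 → k
d(3): 21·3+20=83≡5 → f

dzlgmckf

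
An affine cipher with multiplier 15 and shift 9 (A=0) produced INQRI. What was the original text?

The inverse of 15 mod 26 is 7, since 15·7=105≡1. Apply D(y)=7·(y−9) mod 26:
I(8): 7·(8−9)=-7≡19 → T
N(13): 7·(13−9)=28≡2 → C
Q(16): 7·(16−9)=49≡23 → X
R(17): 7·(17−9)=56≡4 → E
I(8): 7·(8−9)=-7≡19 → T

TCXET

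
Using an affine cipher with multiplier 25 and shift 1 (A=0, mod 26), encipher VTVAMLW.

V(21): 25·21+1=526≡6 → G
T(19): 25·19+1=476≡8 → I
V(21): 25·21+1=526≡6 → G
A(0): 25·0+1=1 → B
M(12): 25·12+1=301≡15 → P
L(11): 25·11+1=276≡16 → Q
W(22): 25·22+1=551≡5 → F

GIGBPQF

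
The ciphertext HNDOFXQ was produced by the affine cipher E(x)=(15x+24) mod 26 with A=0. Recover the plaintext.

The inverse of 15 mod 26 is 7, since 15·7=105≡1. Apply D(y)=7·(y−24) mod 26:
H(7): 7·(7−24)=-119≡11 → L
N(13): 7·(13−24)=-77≡1 → B
D(3): 7·(3−24)=-147≡9 → J
O(14): 7·(14−24)=-70≡8 → I
F(5): 7·(5−24)=-133≡23 → X
X(23): 7·(23−24)=-7≡19 → T
Q(16): 7·(16−24)=-56≡22 → W

LBJIXTW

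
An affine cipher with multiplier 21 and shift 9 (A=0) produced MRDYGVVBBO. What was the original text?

The inverse of 21 mod 26 is 5, since 21·5=105≡1. Apply D(y)=5·(y−9) mod 26:
M(12): 5·(12−9)=15 → P
R(17): 5·(17−9)=40≡14 → O
D(3): 5·(3−9)=-30≡22 → W
Y(24): 5·(24−9)=75≡23 → X
G(6): 5·(6−9)=-15≡11 → L
V(21): 5·(21−9)=60≡8 → I
V(21): 5·(21−9)=60≡8 → I
B(1): 5·(1−9)=-40≡12 → M
B(1): 5·(1−9)=-40≡12 → M
O(14): 5·(14−9)=25 → Z

POWXLIIMMZ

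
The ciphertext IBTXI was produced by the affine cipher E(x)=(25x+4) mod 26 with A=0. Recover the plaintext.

The inverse of 25 mod 26 is 25, since 25·25=625≡1. Apply D(y)=25·(y−4) mod 26:
I(8): 25·(8−4)=100≡22 → W
B(1): 25·(1−4)=-75≡3 → D
T(19): 25·(19−4)=375≡11 → L
X(23): 25·(23−4)=475≡7 → H
I(8): 25·(8−4)=100≡22 → W

WDLHW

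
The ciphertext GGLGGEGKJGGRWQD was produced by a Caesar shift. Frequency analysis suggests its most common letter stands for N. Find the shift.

19

The most frequent ciphertext letter is G (appears 7 times).
G is position 6; N is position 13.
Shift = -7≡19.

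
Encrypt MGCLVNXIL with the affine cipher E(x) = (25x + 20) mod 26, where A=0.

M(12): 25·12+20=320≡8 → I
G(6): 25·6+20=170≡14 → O
C(2): 25·2+20=70≡18 → S
L(11): 25·11+20=295≡9 → J
V(21): 25·21+20=545≡25 → Z
N(13): 25·13+20=345≡7 → H
X(23): 25·23+20=595≡23 → X
I(8): 25·8+20=220≡12 → M
L(11): 25·11+20=295≡9 → J

IOSJZHXMJ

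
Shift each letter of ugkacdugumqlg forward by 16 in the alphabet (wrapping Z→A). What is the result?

kwaqstkwkcgbw

u(20): 20+16=36≡10 → k
g(6): 6+16=22 → w
k(10): 10+16=26≡0 → a
a(0): 0+16=16 → q
c(2): 2+16=18 → s
d(3): 3+16=19 → t
u(20): 20+16=36≡10 → k
g(6): 6+16=22 → w
u(20): 20+16=36≡10 → k
m(12): 12+16=28≡2 → c
q(16): 16+16=32≡6 → g
l(11): 11+16=27≡1 → b
g(6): 6+16=22 → w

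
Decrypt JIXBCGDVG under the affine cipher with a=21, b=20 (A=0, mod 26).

The inverse of 21 mod 26 is 5, since 21·5=105≡1. Apply D(y)=5·(y−20) mod 26:
J(9): 5·(9−20)=-55≡23 → X
I(8): 5·(8−20)=-60≡18 → S
X(23): 5·(23−20)=15 → P
B(1): 5·(1−20)=-95≡9 → J
C(2): 5·(2−20)=-90≡14 → O
G(6): 5·(6−20)=-70≡8 → I
D(3): 5·(3−20)=-85≡19 → T
V(21): 5·(21−20)=5 → F
G(6): 5·(6−20)=-70≡8 → I

XSPJOITFI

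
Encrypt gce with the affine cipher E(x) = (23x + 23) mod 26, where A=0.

g(6): 23·6+23=161≡5 → f
c(2): 23·2+23=69≡17 → r
e(4): 23·4+23=115≡11 → l

frl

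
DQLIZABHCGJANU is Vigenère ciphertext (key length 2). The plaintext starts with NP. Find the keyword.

QB

Subtract each crib letter from the matching ciphertext letter (mod 26):
D(3)−N(13)=-10≡16 → Q
Q(16)−P(15)=1 → B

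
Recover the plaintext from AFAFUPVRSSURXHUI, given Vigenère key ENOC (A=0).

Repeat the key across the ciphertext: ENOCENOCENOCENOC
A(0)−E(4): -4≡22 → W
F(5)−N(13): -8≡18 → S
A(0)−O(14): -14≡12 → M
F(5)−C(2): 3 → D
U(20)−E(4): 16 → Q
P(15)−N(13): 2 → C
V(21)−O(14): 7 → H
R(17)−C(2): 15 → P
S(18)−E(4): 14 → O
S(18)−N(13): 5 → F
U(20)−O(14): 6 → G
R(17)−C(2): 15 → P
X(23)−E(4): 19 → T
H(7)−N(13): -6≡20 → U
U(20)−O(14): 6 → G
I(8)−C(2): 6 → G

WSMDQCHPOFGPTUGG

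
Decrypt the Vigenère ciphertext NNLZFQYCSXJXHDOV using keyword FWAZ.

Repeat the key across the ciphertext: FWAZFWAZFWAZFWAZ
N(13)−F(5): 8 → I
N(13)−W(22): -9≡17 → R
L(11)−A(0): 11 → L
Z(25)−Z(25): 0 → A
F(5)−F(5): 0 → A
Q(16)−W(22): -6≡20 → U
Y(24)−A(0): 24 → Y
C(2)−Z(25): -23≡3 → D
S(18)−F(5): 13 → N
X(23)−W(22): 1 → B
J(9)−A(0): 9 → J
X(23)−Z(25): -2≡24 → Y
H(7)−F(5): 2 → C
D(3)−W(22): -19≡7 → H
O(14)−A(0): 14 → O
V(21)−Z(25): -4≡22 → W

IRLAAUYDNBJYCHOW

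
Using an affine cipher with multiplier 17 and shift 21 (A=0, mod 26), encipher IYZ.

BNE

I(8): 17·8+21=157≡1 → B
Y(24): 17·24+21=429≡13 → N
Z(25): 17·25+21=446≡4 → E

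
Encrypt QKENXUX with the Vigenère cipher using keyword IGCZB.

YQGMYCD

Repeat the key across the message: IGCZBIG
Q(16)+I(8): 24 → Y
K(10)+G(6): 16 → Q
E(4)+C(2): 6 → G
N(13)+Z(25): 38≡12 → M
X(23)+B(1): 24 → Y
U(20)+I(8): 28≡2 → C
X(23)+G(6): 29≡3 → D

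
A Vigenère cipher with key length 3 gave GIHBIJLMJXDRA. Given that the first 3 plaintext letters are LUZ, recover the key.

VOI

Subtract each crib letter from the matching ciphertext letter (mod 26):
G(6)−L(11)=-5≡21 → V
I(8)−U(20)=-12≡14 → O
H(7)−Z(25)=-18≡8 → I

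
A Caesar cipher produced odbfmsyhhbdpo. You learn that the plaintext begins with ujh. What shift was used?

20

From the crib: o(14)−u(20)=-6≡20, so the shift is 20.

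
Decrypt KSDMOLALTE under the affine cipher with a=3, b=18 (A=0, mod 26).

The inverse of 3 mod 26 is 9, since 3·9=27≡1. Apply D(y)=9·(y−18) mod 26:
K(10): 9·(10−18)=-72≡6 → G
S(18): 9·(18−18)=0 → A
D(3): 9·(3−18)=-135≡21 → V
M(12): 9·(12−18)=-54≡24 → Y
O(14): 9·(14−18)=-36≡16 → Q
L(11): 9·(11−18)=-63≡15 → P
A(0): 9·(0−18)=-162≡20 → U
L(11): 9·(11−18)=-63≡15 → P
T(19): 9·(19−18)=9 → J
E(4): 9·(4−18)=-126≡4 → E

GAVYQPUPJE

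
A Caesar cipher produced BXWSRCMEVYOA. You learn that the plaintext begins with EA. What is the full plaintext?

EAZVUFPHYBRD

From the crib: B(1)−E(4)=-3≡23, so the shift is 23.
Subtract 23 from each ciphertext letter:
B(1): 1−23=-22≡4 → E
X(23): 23−23=0 → A
W(22): 22−23=-1≡25 → Z
S(18): 18−23=-5≡21 → V
R(17): 17−23=-6≡20 → U
C(2): 2−23=-21≡5 → F
M(12): 12−23=-11≡15 → P
E(4): 4−23=-19≡7 → H
V(21): 21−23=-2≡24 → Y
Y(24): 24−23=1 → B
O(14): 14−23=-9≡17 → R
A(0): 0−23=-23≡3 → D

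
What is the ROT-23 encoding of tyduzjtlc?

t(19): 19+23=42≡16 → q
y(24): 24+23=47≡21 → v
d(3): 3+23=26≡0 → a
u(20): 20+23=43≡17 → r
z(25): 25+23=48≡22 → w
j(9): 9+23=32≡6 → g
t(19): 19+23=42≡16 → q
l(11): 11+23=34≡8 → i
c(2): 2+23=25 → z

qvarwgqiz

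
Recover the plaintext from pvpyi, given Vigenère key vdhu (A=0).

usien

Repeat the key across the ciphertext: vdhuv
p(15)−v(21): -6≡20 → u
v(21)−d(3): 18 → s
p(15)−h(7): 8 → i
y(24)−u(20): 4 → e
i(8)−v(21): -13≡13 → n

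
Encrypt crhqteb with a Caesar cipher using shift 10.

c(2): 2+10=12 → m
r(17): 17+10=27≡1 → b
h(7): 7+10=17 → r
q(16): 16+10=26≡0 → a
t(19): 19+10=29≡3 → d
e(4): 4+10=14 → o
b(1): 1+10=11 → l

mbradol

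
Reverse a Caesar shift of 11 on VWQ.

V(21): 21−11=10 → K
W(22): 22−11=11 → L
Q(16): 16−11=5 → F

KLF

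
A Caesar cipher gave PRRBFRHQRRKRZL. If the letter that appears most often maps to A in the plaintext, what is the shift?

The most frequent ciphertext letter is R (appears 6 times).
R is position 17; A is position 0.
Shift = 17.

17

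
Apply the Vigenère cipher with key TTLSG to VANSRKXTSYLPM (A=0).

Repeat the key across the message: TTLSGTTLSGTTL
V(21)+T(19): 40≡14 → O
A(0)+T(19): 19 → T
N(13)+L(11): 24 → Y
S(18)+S(18): 36≡10 → K
R(17)+G(6): 23 → X
K(10)+T(19): 29≡3 → D
X(23)+T(19): 42≡16 → Q
T(19)+L(11): 30≡4 → E
S(18)+S(18): 36≡10 → K
Y(24)+G(6): 30≡4 → E
L(11)+T(19): 30≡4 → E
P(15)+T(19): 34≡8 → I
M(12)+L(11): 23 → X

OTYKXDQEKEEIX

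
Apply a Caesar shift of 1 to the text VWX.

WXY

V(21): 21+1=22 → W
W(22): 22+1=23 → X
X(23): 23+1=24 → Y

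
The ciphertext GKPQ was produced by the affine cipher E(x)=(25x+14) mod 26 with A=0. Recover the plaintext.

The inverse of 25 mod 26 is 25, since 25·25=625≡1. Apply D(y)=25·(y−14) mod 26:
G(6): 25·(6−14)=-200≡8 → I
K(10): 25·(10−14)=-100≡4 → E
P(15): 25·(15−14)=25 → Z
Q(16): 25·(16−14)=50≡24 → Y

IEZY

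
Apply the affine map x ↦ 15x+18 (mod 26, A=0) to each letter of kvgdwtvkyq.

mvelkrvmoy

k(10): 15·10+18=168≡12 → m
v(21): 15·21+18=333≡21 → v
g(6): 15·6+18=108≡4 → e
d(3): 15·3+18=63≡11 → l
w(22): 15·22+18=348≡10 → k
t(19): 15·19+18=303≡17 → r
v(21): 15·21+18=333≡21 → v
k(10): 15·10+18=168≡12 → m
y(24): 15·24+18=378≡14 → o
q(16): 15·16+18=258≡24 → y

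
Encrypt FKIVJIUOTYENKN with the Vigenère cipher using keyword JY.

OIRTSGDMCWNLTL

Repeat the key across the message: JYJYJYJYJYJYJY
F(5)+J(9): 14 → O
K(10)+Y(24): 34≡8 → I
I(8)+J(9): 17 → R
V(21)+Y(24): 45≡19 → T
J(9)+J(9): 18 → S
I(8)+Y(24): 32≡6 → G
U(20)+J(9): 29≡3 → D
O(14)+Y(24): 38≡12 → M
T(19)+J(9): 28≡2 → C
Y(24)+Y(24): 48≡22 → W
E(4)+J(9): 13 → N
N(13)+Y(24): 37≡11 → L
K(10)+J(9): 19 → T
N(13)+Y(24): 37≡11 → L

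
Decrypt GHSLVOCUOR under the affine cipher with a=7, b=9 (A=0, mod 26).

HWFEYXZJXQ

The inverse of 7 mod 26 is 15, since 7·15=105≡1. Apply D(y)=15·(y−9) mod 26:
G(6): 15·(6−9)=-45≡7 → H
H(7): 15·(7−9)=-30≡22 → W
S(18): 15·(18−9)=135≡5 → F
L(11): 15·(11−9)=30≡4 → E
V(21): 15·(21−9)=180≡24 → Y
O(14): 15·(14−9)=75≡23 → X
C(2): 15·(2−9)=-105≡25 → Z
U(20): 15·(20−9)=165≡9 → J
O(14): 15·(14−9)=75≡23 → X
R(17): 15·(17−9)=120≡16 → Q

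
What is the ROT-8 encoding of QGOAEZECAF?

YOWIMHMKIN

Q(16): 16+8=24 → Y
G(6): 6+8=14 → O
O(14): 14+8=22 → W
A(0): 0+8=8 → I
E(4): 4+8=12 → M
Z(25): 25+8=33≡7 → H
E(4): 4+8=12 → M
C(2): 2+8=10 → K
A(0): 0+8=8 → I
F(5): 5+8=13 → N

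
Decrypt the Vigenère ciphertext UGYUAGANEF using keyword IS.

MOQCSOSVWN

Repeat the key across the ciphertext: ISISISISIS
U(20)−I(8): 12 → M
G(6)−S(18): -12≡14 → O
Y(24)−I(8): 16 → Q
U(20)−S(18): 2 → C
A(0)−I(8): -8≡18 → S
G(6)−S(18): -12≡14 → O
A(0)−I(8): -8≡18 → S
N(13)−S(18): -5≡21 → V
E(4)−I(8): -4≡22 → W
F(5)−S(18): -13≡13 → N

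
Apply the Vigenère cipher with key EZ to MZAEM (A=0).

QYEDQ

Repeat the key across the message: EZEZE
M(12)+E(4): 16 → Q
Z(25)+Z(25): 50≡24 → Y
A(0)+E(4): 4 → E
E(4)+Z(25): 29≡3 → D
M(12)+E(4): 16 → Q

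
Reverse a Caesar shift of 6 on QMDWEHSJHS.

KGXQYBMDBM

Q(16): 16−6=10 → K
M(12): 12−6=6 → G
D(3): 3−6=-3≡23 → X
W(22): 22−6=16 → Q
E(4): 4−6=-2≡24 → Y
H(7): 7−6=1 → B
S(18): 18−6=12 → M
J(9): 9−6=3 → D
H(7): 7−6=1 → B
S(18): 18−6=12 → M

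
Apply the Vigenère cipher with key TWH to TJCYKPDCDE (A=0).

Repeat the key across the message: TWHTWHTWHT
T(19)+T(19): 38≡12 → M
J(9)+W(22): 31≡5 → F
C(2)+H(7): 9 → J
Y(24)+T(19): 43≡17 → R
K(10)+W(22): 32≡6 → G
P(15)+H(7): 22 → W
D(3)+T(19): 22 → W
C(2)+W(22): 24 → Y
D(3)+H(7): 10 → K
E(4)+T(19): 23 → X

MFJRGWWYKX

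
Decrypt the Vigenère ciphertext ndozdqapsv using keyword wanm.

rdbnhqndwv

Repeat the key across the ciphertext: wanmwanmwa
n(13)−w(22): -9≡17 → r
d(3)−a(0): 3 → d
o(14)−n(13): 1 → b
z(25)−m(12): 13 → n
d(3)−w(22): -19≡7 → h
q(16)−a(0): 16 → q
a(0)−n(13): -13≡13 → n
p(15)−m(12): 3 → d
s(18)−w(22): -4≡22 → w
v(21)−a(0): 21 → v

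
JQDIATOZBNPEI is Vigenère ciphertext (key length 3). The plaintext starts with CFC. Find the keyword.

HLB

Subtract each crib letter from the matching ciphertext letter (mod 26):
J(9)−C(2)=7 → H
Q(16)−F(5)=11 → L
D(3)−C(2)=1 → B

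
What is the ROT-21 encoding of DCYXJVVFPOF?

D(3): 3+21=24 → Y
C(2): 2+21=23 → X
Y(24): 24+21=45≡19 → T
X(23): 23+21=44≡18 → S
J(9): 9+21=30≡4 → E
V(21): 21+21=42≡16 → Q
V(21): 21+21=42≡16 → Q
F(5): 5+21=26≡0 → A
P(15): 15+21=36≡10 → K
O(14): 14+21=35≡9 → J
F(5): 5+21=26≡0 → A

YXTSEQQAKJA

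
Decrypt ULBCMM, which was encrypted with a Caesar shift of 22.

U(20): 20−22=-2≡24 → Y
L(11): 11−22=-11≡15 → P
B(1): 1−22=-21≡5 → F
C(2): 2−22=-20≡6 → G
M(12): 12−22=-10≡16 → Q
M(12): 12−22=-10≡16 → Q

YPFGQQ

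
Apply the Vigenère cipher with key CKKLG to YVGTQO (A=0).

AFQEWQ

Repeat the key across the message: CKKLGC
Y(24)+C(2): 26≡0 → A
V(21)+K(10): 31≡5 → F
G(6)+K(10): 16 → Q
T(19)+L(11): 30≡4 → E
Q(16)+G(6): 22 → W
O(14)+C(2): 16 → Q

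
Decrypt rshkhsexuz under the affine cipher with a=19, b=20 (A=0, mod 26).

The inverse of 19 mod 26 is 11, since 19·11=209≡1. Apply D(y)=11·(y−20) mod 26:
r(17): 11·(17−20)=-33≡19 → t
s(18): 11·(18−20)=-22≡4 → e
h(7): 11·(7−20)=-143≡13 → n
k(10): 11·(10−20)=-110≡20 → u
h(7): 11·(7−20)=-143≡13 → n
s(18): 11·(18−20)=-22≡4 → e
e(4): 11·(4−20)=-176≡6 → g
x(23): 11·(23−20)=33≡7 → h
u(20): 11·(20−20)=0 → a
z(25): 11·(25−20)=55≡3 → d

tenuneghad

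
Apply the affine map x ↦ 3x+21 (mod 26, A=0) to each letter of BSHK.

YXQZ

B(1): 3·1+21=24 → Y
S(18): 3·18+21=75≡23 → X
H(7): 3·7+21=42≡16 → Q
K(10): 3·10+21=51≡25 → Z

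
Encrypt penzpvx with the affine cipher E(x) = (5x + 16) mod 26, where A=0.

nkdlnrb

p(15): 5·15+16=91≡13 → n
e(4): 5·4+16=36≡10 → k
n(13): 5·13+16=81≡3 → d
z(25): 5·25+16=141≡11 → l
p(15): 5·15+16=91≡13 → n
v(21): 5·21+16=121≡17 → r
x(23): 5·23+16=131≡1 → b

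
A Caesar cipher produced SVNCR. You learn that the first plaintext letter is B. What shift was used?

From the crib: S(18)−B(1)=17, so the shift is 17.

17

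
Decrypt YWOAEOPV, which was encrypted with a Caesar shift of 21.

DBTFJTUA

Y(24): 24−21=3 → D
W(22): 22−21=1 → B
O(14): 14−21=-7≡19 → T
A(0): 0−21=-21≡5 → F
E(4): 4−21=-17≡9 → J
O(14): 14−21=-7≡19 → T
P(15): 15−21=-6≡20 → U
V(21): 21−21=0 → A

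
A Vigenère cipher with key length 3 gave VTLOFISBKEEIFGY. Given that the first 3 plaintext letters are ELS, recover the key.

RIT

Subtract each crib letter from the matching ciphertext letter (mod 26):
V(21)−E(4)=17 → R
T(19)−L(11)=8 → I
L(11)−S(18)=-7≡19 → T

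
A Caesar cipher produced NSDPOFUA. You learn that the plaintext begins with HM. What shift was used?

From the crib: N(13)−H(7)=6, so the shift is 6.

6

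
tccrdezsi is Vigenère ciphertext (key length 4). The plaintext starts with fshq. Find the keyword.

okvb

Subtract each crib letter from the matching ciphertext letter (mod 26):
t(19)−f(5)=14 → o
c(2)−s(18)=-16≡10 → k
c(2)−h(7)=-5≡21 → v
r(17)−q(16)=1 → b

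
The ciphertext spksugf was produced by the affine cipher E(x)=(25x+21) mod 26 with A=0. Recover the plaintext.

dgldbpq

The inverse of 25 mod 26 is 25, since 25·25=625≡1. Apply D(y)=25·(y−21) mod 26:
s(18): 25·(18−21)=-75≡3 → d
p(15): 25·(15−21)=-150≡6 → g
k(10): 25·(10−21)=-275≡11 → l
s(18): 25·(18−21)=-75≡3 → d
u(20): 25·(20−21)=-25≡1 → b
g(6): 25·(6−21)=-375≡15 → p
f(5): 25·(5−21)=-400≡16 → q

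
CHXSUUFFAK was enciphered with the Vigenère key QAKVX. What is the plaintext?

MHNXXEFVFN

Repeat the key across the ciphertext: QAKVXQAKVX
C(2)−Q(16): -14≡12 → M
H(7)−A(0): 7 → H
X(23)−K(10): 13 → N
S(18)−V(21): -3≡23 → X
U(20)−X(23): -3≡23 → X
U(20)−Q(16): 4 → E
F(5)−A(0): 5 → F
F(5)−K(10): -5≡21 → V
A(0)−V(21): -21≡5 → F
K(10)−X(23): -13≡13 → N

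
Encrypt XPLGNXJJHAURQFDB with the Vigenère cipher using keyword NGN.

Repeat the key across the message: NGNNGNNGNNGNNGNN
X(23)+N(13): 36≡10 → K
P(15)+G(6): 21 → V
L(11)+N(13): 24 → Y
G(6)+N(13): 19 → T
N(13)+G(6): 19 → T
X(23)+N(13): 36≡10 → K
J(9)+N(13): 22 → W
J(9)+G(6): 15 → P
H(7)+N(13): 20 → U
A(0)+N(13): 13 → N
U(20)+G(6): 26≡0 → A
R(17)+N(13): 30≡4 → E
Q(16)+N(13): 29≡3 → D
F(5)+G(6): 11 → L
D(3)+N(13): 16 → Q
B(1)+N(13): 14 → O

KVYTTKWPUNAEDLQO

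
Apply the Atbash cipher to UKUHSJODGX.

U(20) → F(5)
K(10) → P(15)
U(20) → F(5)
H(7) → S(18)
S(18) → H(7)
J(9) → Q(16)
O(14) → L(11)
D(3) → W(22)
G(6) → T(19)
X(23) → C(2)

FPFSHQLWTC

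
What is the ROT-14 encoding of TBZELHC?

HPNSZVQ

T(19): 19+14=33≡7 → H
B(1): 1+14=15 → P
Z(25): 25+14=39≡13 → N
E(4): 4+14=18 → S
L(11): 11+14=25 → Z
H(7): 7+14=21 → V
C(2): 2+14=16 → Q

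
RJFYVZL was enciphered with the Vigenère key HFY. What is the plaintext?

Repeat the key across the ciphertext: HFYHFYH
R(17)−H(7): 10 → K
J(9)−F(5): 4 → E
F(5)−Y(24): -19≡7 → H
Y(24)−H(7): 17 → R
V(21)−F(5): 16 → Q
Z(25)−Y(24): 1 → B
L(11)−H(7): 4 → E

KEHRQBE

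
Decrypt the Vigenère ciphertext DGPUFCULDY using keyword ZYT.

EIWVHJVNKZ

Repeat the key across the ciphertext: ZYTZYTZYTZ
D(3)−Z(25): -22≡4 → E
G(6)−Y(24): -18≡8 → I
P(15)−T(19): -4≡22 → W
U(20)−Z(25): -5≡21 → V
F(5)−Y(24): -19≡7 → H
C(2)−T(19): -17≡9 → J
U(20)−Z(25): -5≡21 → V
L(11)−Y(24): -13≡13 → N
D(3)−T(19): -16≡10 → K
Y(24)−Z(25): -1≡25 → Z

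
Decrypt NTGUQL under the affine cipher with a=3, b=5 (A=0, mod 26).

UWJFVC

The inverse of 3 mod 26 is 9, since 3·9=27≡1. Apply D(y)=9·(y−5) mod 26:
N(13): 9·(13−5)=72≡20 → U
T(19): 9·(19−5)=126≡22 → W
G(6): 9·(6−5)=9 → J
U(20): 9·(20−5)=135≡5 → F
Q(16): 9·(16−5)=99≡21 → V
L(11): 9·(11−5)=54≡2 → C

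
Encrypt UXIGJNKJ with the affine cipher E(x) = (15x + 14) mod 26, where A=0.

CVEATBIT

U(20): 15·20+14=314≡2 → C
X(23): 15·23+14=359≡21 → V
I(8): 15·8+14=134≡4 → E
G(6): 15·6+14=104≡0 → A
J(9): 15·9+14=149≡19 → T
N(13): 15·13+14=209≡1 → B
K(10): 15·10+14=164≡8 → I
J(9): 15·9+14=149≡19 → T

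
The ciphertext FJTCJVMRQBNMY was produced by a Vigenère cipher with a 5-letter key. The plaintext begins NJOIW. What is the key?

Subtract each crib letter from the matching ciphertext letter (mod 26):
F(5)−N(13)=-8≡18 → S
J(9)−J(9)=0 → A
T(19)−O(14)=5 → F
C(2)−I(8)=-6≡20 → U
J(9)−W(22)=-13≡13 → N

SAFUN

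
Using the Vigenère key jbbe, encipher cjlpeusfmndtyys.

lkmtnvtjvoexhzt

Repeat the key across the message: jbbejbbejbbejbb
c(2)+j(9): 11 → l
j(9)+b(1): 10 → k
l(11)+b(1): 12 → m
p(15)+e(4): 19 → t
e(4)+j(9): 13 → n
u(20)+b(1): 21 → v
s(18)+b(1): 19 → t
f(5)+e(4): 9 → j
m(12)+j(9): 21 → v
n(13)+b(1): 14 → o
d(3)+b(1): 4 → e
t(19)+e(4): 23 → x
y(24)+j(9): 33≡7 → h
y(24)+b(1): 25 → z
s(18)+b(1): 19 → t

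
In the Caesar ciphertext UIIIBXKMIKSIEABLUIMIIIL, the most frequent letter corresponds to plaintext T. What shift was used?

The most frequent ciphertext letter is I (appears 9 times).
I is position 8; T is position 19.
Shift = -11≡15.

15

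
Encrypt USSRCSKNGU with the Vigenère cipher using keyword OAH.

ISZFCZYNNI

Repeat the key across the message: OAHOAHOAHO
U(20)+O(14): 34≡8 → I
S(18)+A(0): 18 → S
S(18)+H(7): 25 → Z
R(17)+O(14): 31≡5 → F
C(2)+A(0): 2 → C
S(18)+H(7): 25 → Z
K(10)+O(14): 24 → Y
N(13)+A(0): 13 → N
G(6)+H(7): 13 → N
U(20)+O(14): 34≡8 → I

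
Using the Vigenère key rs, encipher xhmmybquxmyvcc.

Repeat the key across the message: rsrsrsrsrsrsrs
x(23)+r(17): 40≡14 → o
h(7)+s(18): 25 → z
m(12)+r(17): 29≡3 → d
m(12)+s(18): 30≡4 → e
y(24)+r(17): 41≡15 → p
b(1)+s(18): 19 → t
q(16)+r(17): 33≡7 → h
u(20)+s(18): 38≡12 → m
x(23)+r(17): 40≡14 → o
m(12)+s(18): 30≡4 → e
y(24)+r(17): 41≡15 → p
v(21)+s(18): 39≡13 → n
c(2)+r(17): 19 → t
c(2)+s(18): 20 → u

ozdepthmoepntu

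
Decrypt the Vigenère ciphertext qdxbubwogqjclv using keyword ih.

Repeat the key across the ciphertext: ihihihihihihih
q(16)−i(8): 8 → i
d(3)−h(7): -4≡22 → w
x(23)−i(8): 15 → p
b(1)−h(7): -6≡20 → u
u(20)−i(8): 12 → m
b(1)−h(7): -6≡20 → u
w(22)−i(8): 14 → o
o(14)−h(7): 7 → h
g(6)−i(8): -2≡24 → y
q(16)−h(7): 9 → j
j(9)−i(8): 1 → b
c(2)−h(7): -5≡21 → v
l(11)−i(8): 3 → d
v(21)−h(7): 14 → o

iwpumuohyjbvdo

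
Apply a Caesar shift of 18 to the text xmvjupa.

x(23): 23+18=41≡15 → p
m(12): 12+18=30≡4 → e
v(21): 21+18=39≡13 → n
j(9): 9+18=27≡1 → b
u(20): 20+18=38≡12 → m
p(15): 15+18=33≡7 → h
a(0): 0+18=18 → s

penbmhs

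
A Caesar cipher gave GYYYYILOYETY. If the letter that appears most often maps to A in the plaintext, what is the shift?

The most frequent ciphertext letter is Y (appears 6 times).
Y is position 24; A is position 0.
Shift = 24.

24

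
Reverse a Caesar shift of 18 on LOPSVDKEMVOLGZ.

L(11): 11−18=-7≡19 → T
O(14): 14−18=-4≡22 → W
P(15): 15−18=-3≡23 → X
S(18): 18−18=0 → A
V(21): 21−18=3 → D
D(3): 3−18=-15≡11 → L
K(10): 10−18=-8≡18 → S
E(4): 4−18=-14≡12 → M
M(12): 12−18=-6≡20 → U
V(21): 21−18=3 → D
O(14): 14−18=-4≡22 → W
L(11): 11−18=-7≡19 → T
G(6): 6−18=-12≡14 → O
Z(25): 25−18=7 → H

TWXADLSMUDWTOH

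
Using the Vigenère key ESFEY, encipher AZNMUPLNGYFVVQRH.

Repeat the key across the message: ESFEYESFEYESFEYE
A(0)+E(4): 4 → E
Z(25)+S(18): 43≡17 → R
N(13)+F(5): 18 → S
M(12)+E(4): 16 → Q
U(20)+Y(24): 44≡18 → S
P(15)+E(4): 19 → T
L(11)+S(18): 29≡3 → D
N(13)+F(5): 18 → S
G(6)+E(4): 10 → K
Y(24)+Y(24): 48≡22 → W
F(5)+E(4): 9 → J
V(21)+S(18): 39≡13 → N
V(21)+F(5): 26≡0 → A
Q(16)+E(4): 20 → U
R(17)+Y(24): 41≡15 → P
H(7)+E(4): 11 → L

ERSQSTDSKWJNAUPL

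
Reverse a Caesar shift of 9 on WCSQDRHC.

NTJHUIYT

W(22): 22−9=13 → N
C(2): 2−9=-7≡19 → T
S(18): 18−9=9 → J
Q(16): 16−9=7 → H
D(3): 3−9=-6≡20 → U
R(17): 17−9=8 → I
H(7): 7−9=-2≡24 → Y
C(2): 2−9=-7≡19 → T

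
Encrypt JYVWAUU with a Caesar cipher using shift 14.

XMJKOII

J(9): 9+14=23 → X
Y(24): 24+14=38≡12 → M
V(21): 21+14=35≡9 → J
W(22): 22+14=36≡10 → K
A(0): 0+14=14 → O
U(20): 20+14=34≡8 → I
U(20): 20+14=34≡8 → I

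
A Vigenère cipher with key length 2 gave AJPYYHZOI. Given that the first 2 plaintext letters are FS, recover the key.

VR

Subtract each crib letter from the matching ciphertext letter (mod 26):
A(0)−F(5)=-5≡21 → V
J(9)−S(18)=-9≡17 → R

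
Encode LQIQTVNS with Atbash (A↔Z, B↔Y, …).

L(11) → O(14)
Q(16) → J(9)
I(8) → R(17)
Q(16) → J(9)
T(19) → G(6)
V(21) → E(4)
N(13) → M(12)
S(18) → H(7)

OJRJGEMH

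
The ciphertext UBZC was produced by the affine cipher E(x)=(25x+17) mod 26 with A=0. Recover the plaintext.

XQSP

The inverse of 25 mod 26 is 25, since 25·25=625≡1. Apply D(y)=25·(y−17) mod 26:
U(20): 25·(20−17)=75≡23 → X
B(1): 25·(1−17)=-400≡16 → Q
Z(25): 25·(25−17)=200≡18 → S
C(2): 25·(2−17)=-375≡15 → P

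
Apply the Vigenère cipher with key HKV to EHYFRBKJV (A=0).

Repeat the key across the message: HKVHKVHKV
E(4)+H(7): 11 → L
H(7)+K(10): 17 → R
Y(24)+V(21): 45≡19 → T
F(5)+H(7): 12 → M
R(17)+K(10): 27≡1 → B
B(1)+V(21): 22 → W
K(10)+H(7): 17 → R
J(9)+K(10): 19 → T
V(21)+V(21): 42≡16 → Q

LRTMBWRTQ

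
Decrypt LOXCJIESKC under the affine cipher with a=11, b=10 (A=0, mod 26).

TYNEHOQWAE

The inverse of 11 mod 26 is 19, since 11·19=209≡1. Apply D(y)=19·(y−10) mod 26:
L(11): 19·(11−10)=19 → T
O(14): 19·(14−10)=76≡24 → Y
X(23): 19·(23−10)=247≡13 → N
C(2): 19·(2−10)=-152≡4 → E
J(9): 19·(9−10)=-19≡7 → H
I(8): 19·(8−10)=-38≡14 → O
E(4): 19·(4−10)=-114≡16 → Q
S(18): 19·(18−10)=152≡22 → W
K(10): 19·(10−10)=0 → A
C(2): 19·(2−10)=-152≡4 → E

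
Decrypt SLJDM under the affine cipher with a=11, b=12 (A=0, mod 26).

The inverse of 11 mod 26 is 19, since 11·19=209≡1. Apply D(y)=19·(y−12) mod 26:
S(18): 19·(18−12)=114≡10 → K
L(11): 19·(11−12)=-19≡7 → H
J(9): 19·(9−12)=-57≡21 → V
D(3): 19·(3−12)=-171≡11 → L
M(12): 19·(12−12)=0 → A

KHVLA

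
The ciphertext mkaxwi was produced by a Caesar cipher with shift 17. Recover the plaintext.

vtjgfr

m(12): 12−17=-5≡21 → v
k(10): 10−17=-7≡19 → t
a(0): 0−17=-17≡9 → j
x(23): 23−17=6 → g
w(22): 22−17=5 → f
i(8): 8−17=-9≡17 → r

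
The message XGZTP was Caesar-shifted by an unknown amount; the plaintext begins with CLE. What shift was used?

From the crib: X(23)−C(2)=21, so the shift is 21.

21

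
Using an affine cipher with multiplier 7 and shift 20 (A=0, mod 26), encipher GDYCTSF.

KPGIXQD

G(6): 7·6+20=62≡10 → K
D(3): 7·3+20=41≡15 → P
Y(24): 7·24+20=188≡6 → G
C(2): 7·2+20=34≡8 → I
T(19): 7·19+20=153≡23 → X
S(18): 7·18+20=146≡16 → Q
F(5): 7·5+20=55≡3 → D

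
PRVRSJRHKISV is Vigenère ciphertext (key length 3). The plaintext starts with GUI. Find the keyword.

Subtract each crib letter from the matching ciphertext letter (mod 26):
P(15)−G(6)=9 → J
R(17)−U(20)=-3≡23 → X
V(21)−I(8)=13 → N

JXN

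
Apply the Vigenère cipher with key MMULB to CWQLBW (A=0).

OIKWCI

Repeat the key across the message: MMULBM
C(2)+M(12): 14 → O
W(22)+M(12): 34≡8 → I
Q(16)+U(20): 36≡10 → K
L(11)+L(11): 22 → W
B(1)+B(1): 2 → C
W(22)+M(12): 34≡8 → I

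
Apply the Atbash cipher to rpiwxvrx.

ikrdceic

r(17) → i(8)
p(15) → k(10)
i(8) → r(17)
w(22) → d(3)
x(23) → c(2)
v(21) → e(4)
r(17) → i(8)
x(23) → c(2)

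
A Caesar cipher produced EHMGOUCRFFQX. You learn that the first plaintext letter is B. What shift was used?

3

From the crib: E(4)−B(1)=3, so the shift is 3.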